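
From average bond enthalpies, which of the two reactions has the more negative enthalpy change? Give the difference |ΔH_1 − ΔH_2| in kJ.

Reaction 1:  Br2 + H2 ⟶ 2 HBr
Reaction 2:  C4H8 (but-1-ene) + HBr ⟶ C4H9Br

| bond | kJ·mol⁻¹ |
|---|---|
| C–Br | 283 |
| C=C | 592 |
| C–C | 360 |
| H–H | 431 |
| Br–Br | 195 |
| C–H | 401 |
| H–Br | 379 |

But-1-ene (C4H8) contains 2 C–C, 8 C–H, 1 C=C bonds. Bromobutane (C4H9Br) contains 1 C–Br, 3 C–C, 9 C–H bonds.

Reaction 1:
  Bonds broken (reactants):
    Br–Br: 1 × 195 = 195
    H–H: 1 × 431 = 431
    Σ(broken) = 626 kJ
  Bonds formed (products):
    H–Br: 2 × 379 = 758
    Σ(formed) = 758 kJ
  ΔH_1 = 626 − 758 = −132 kJ
Reaction 2:
  Bonds broken (reactants):
    C–C: 2 × 360 = 720
    C–H: 8 × 401 = 3208
    C=C: 1 × 592 = 592
    H–Br: 1 × 379 = 379
    Σ(broken) = 4899 kJ
  Bonds formed (products):
    C–Br: 1 × 283 = 283
    C–C: 3 × 360 = 1080
    C–H: 9 × 401 = 3609
    Σ(formed) = 4972 kJ
  ΔH_2 = 4899 − 4972 = −73 kJ
ΔH_1 − ΔH_2 = −59 kJ, so reaction 1 has the more negative ΔH; |ΔH_1 − ΔH_2| = 59 kJ.

Reaction 1, by 59 kJ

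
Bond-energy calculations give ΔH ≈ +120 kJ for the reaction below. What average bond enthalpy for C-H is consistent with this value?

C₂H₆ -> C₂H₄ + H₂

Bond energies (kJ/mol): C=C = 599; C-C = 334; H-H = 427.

Let D be the C-H bond energy.
Σ(broken) = 1×334 + 6×D = 334 + 6D
Σ(formed) = 4×D + 1×599 + 1×427 = 1026 + 4D
ΔH = Σ(broken) − Σ(formed) = (334 + 6D) − (1026 + 4D) = −692 + 2D
Setting this equal to +120 kJ gives 2D = 812, so D = 406 kJ/mol.

D(C-H) ≈ 406 kJ/mol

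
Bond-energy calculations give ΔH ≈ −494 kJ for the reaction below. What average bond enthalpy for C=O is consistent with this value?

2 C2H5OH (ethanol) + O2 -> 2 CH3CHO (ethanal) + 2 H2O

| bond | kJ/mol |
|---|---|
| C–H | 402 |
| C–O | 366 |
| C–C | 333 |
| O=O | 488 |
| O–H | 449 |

Let D be the C=O bond energy.
Σ(broken) = 2×333 + 10×402 + 2×366 + 2×449 + 1×488 = 6804
Σ(formed) = 2×333 + 8×402 + 2×D + 4×449 = 5678 + 2D
ΔH = Σ(broken) − Σ(formed) = (6804) − (5678 + 2D) = +1126 − 2D
Setting this equal to −494 kJ gives 2D = 1620, so D = 810 kJ/mol.

D(C=O) ≈ 810 kJ/mol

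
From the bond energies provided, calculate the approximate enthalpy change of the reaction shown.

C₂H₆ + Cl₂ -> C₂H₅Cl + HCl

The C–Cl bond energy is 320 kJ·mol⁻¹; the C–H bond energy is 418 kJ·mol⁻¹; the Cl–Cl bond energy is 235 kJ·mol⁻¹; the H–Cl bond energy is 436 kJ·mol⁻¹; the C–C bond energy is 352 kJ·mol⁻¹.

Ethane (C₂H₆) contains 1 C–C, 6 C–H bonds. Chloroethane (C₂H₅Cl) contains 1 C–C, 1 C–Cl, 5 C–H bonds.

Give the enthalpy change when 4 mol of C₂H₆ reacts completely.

ΔH = −412 kJ

Bonds broken (reactants):
  C–C: 1 × 352 = 352
  C–H: 6 × 418 = 2508
  Cl–Cl: 1 × 235 = 235
  Σ(broken) = 3095 kJ
Bonds formed (products):
  C–C: 1 × 352 = 352
  C–Cl: 1 × 320 = 320
  C–H: 5 × 418 = 2090
  H–Cl: 1 × 436 = 436
  Σ(formed) = 3198 kJ
ΔH = Σ(broken) − Σ(formed) = 3095 − 3198 = −103 kJ
For 4× the reaction as written: 4 × (−103) = −412 kJ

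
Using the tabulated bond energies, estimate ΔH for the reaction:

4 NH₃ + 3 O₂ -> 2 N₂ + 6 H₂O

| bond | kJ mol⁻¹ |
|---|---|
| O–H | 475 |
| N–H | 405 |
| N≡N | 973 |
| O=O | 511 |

ΔH ≈ −1253 kJ

Bonds broken (reactants):
  N–H: 12 × 405 = 4860
  O=O: 3 × 511 = 1533
  Σ(broken) = 6393 kJ
Bonds formed (products):
  N≡N: 2 × 973 = 1946
  O–H: 12 × 475 = 5700
  Σ(formed) = 7646 kJ
ΔH = Σ(broken) − Σ(formed) = 6393 − 7646 = −1253 kJ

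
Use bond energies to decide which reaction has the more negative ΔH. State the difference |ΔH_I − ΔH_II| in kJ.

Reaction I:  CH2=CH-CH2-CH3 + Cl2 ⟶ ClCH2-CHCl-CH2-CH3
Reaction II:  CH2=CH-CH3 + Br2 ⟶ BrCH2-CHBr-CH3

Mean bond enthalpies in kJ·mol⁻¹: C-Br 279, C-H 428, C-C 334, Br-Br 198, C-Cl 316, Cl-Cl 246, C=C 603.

Reaction I, by 26 kJ

Reaction I:
  Bonds broken (reactants):
    C-C: 2 × 334 = 668
    C-H: 8 × 428 = 3424
    C=C: 1 × 603 = 603
    Cl-Cl: 1 × 246 = 246
    Σ(broken) = 4941 kJ
  Bonds formed (products):
    C-C: 3 × 334 = 1002
    C-Cl: 2 × 316 = 632
    C-H: 8 × 428 = 3424
    Σ(formed) = 5058 kJ
  ΔH_I = 4941 − 5058 = −117 kJ
Reaction II:
  Bonds broken (reactants):
    Br-Br: 1 × 198 = 198
    C-C: 1 × 334 = 334
    C-H: 6 × 428 = 2568
    C=C: 1 × 603 = 603
    Σ(broken) = 3703 kJ
  Bonds formed (products):
    C-Br: 2 × 279 = 558
    C-C: 2 × 334 = 668
    C-H: 6 × 428 = 2568
    Σ(formed) = 3794 kJ
  ΔH_II = 3703 − 3794 = −91 kJ
ΔH_I − ΔH_II = −26 kJ, so reaction I has the more negative ΔH; |ΔH_I − ΔH_II| = 26 kJ.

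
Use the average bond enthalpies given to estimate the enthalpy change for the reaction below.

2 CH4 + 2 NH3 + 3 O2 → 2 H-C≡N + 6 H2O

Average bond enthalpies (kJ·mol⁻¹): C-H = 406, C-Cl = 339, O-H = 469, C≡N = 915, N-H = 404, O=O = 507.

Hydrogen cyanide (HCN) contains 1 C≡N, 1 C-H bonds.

ΔH ≈ −1077 kJ

Bonds broken (reactants):
  C-H: 8 × 406 = 3248
  N-H: 6 × 404 = 2424
  O=O: 3 × 507 = 1521
  Σ(broken) = 7193 kJ
Bonds formed (products):
  C≡N: 2 × 915 = 1830
  C-H: 2 × 406 = 812
  O-H: 12 × 469 = 5628
  Σ(formed) = 8270 kJ
ΔH = Σ(broken) − Σ(formed) = 7193 − 8270 = −1077 kJ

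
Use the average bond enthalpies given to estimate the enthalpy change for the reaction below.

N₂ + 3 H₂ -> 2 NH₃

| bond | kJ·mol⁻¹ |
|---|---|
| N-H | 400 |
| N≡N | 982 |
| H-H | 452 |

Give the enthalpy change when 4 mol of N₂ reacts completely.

Bonds broken (reactants):
  H-H: 3 × 452 = 1356
  N≡N: 1 × 982 = 982
  Σ(broken) = 2338 kJ
Bonds formed (products):
  N-H: 6 × 400 = 2400
  Σ(formed) = 2400 kJ
ΔH = Σ(broken) − Σ(formed) = 2338 − 2400 = −62 kJ
For 4× the reaction as written: 4 × (−62) = −248 kJ

ΔH = −248 kJ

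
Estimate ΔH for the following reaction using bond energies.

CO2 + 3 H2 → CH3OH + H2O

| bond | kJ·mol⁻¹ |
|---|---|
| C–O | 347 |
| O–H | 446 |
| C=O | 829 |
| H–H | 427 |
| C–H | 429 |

Bonds broken (reactants):
  C=O: 2 × 829 = 1658
  H–H: 3 × 427 = 1281
  Σ(broken) = 2939 kJ
Bonds formed (products):
  C–H: 3 × 429 = 1287
  C–O: 1 × 347 = 347
  O–H: 3 × 446 = 1338
  Σ(formed) = 2972 kJ
ΔH = Σ(broken) − Σ(formed) = 2939 − 2972 = −33 kJ

ΔH ≈ −33 kJ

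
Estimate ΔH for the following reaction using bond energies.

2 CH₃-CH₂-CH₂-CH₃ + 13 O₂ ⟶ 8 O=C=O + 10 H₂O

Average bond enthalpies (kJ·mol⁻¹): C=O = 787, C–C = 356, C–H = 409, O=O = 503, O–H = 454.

Bonds broken (reactants):
  C–C: 6 × 356 = 2136
  C–H: 20 × 409 = 8180
  O=O: 13 × 503 = 6539
  Σ(broken) = 16855 kJ
Bonds formed (products):
  C=O: 16 × 787 = 12592
  O–H: 20 × 454 = 9080
  Σ(formed) = 21672 kJ
ΔH = Σ(broken) − Σ(formed) = 16855 − 21672 = −4817 kJ

ΔH ≈ −4817 kJ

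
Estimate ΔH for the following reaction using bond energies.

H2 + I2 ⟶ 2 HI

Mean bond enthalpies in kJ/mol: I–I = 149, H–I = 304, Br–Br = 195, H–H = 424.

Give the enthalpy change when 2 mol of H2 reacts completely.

ΔH = −70 kJ

Bonds broken (reactants):
  H–H: 1 × 424 = 424
  I–I: 1 × 149 = 149
  Σ(broken) = 573 kJ
Bonds formed (products):
  H–I: 2 × 304 = 608
  Σ(formed) = 608 kJ
ΔH = Σ(broken) − Σ(formed) = 573 − 608 = −35 kJ
For 2× the reaction as written: 2 × (−35) = −70 kJ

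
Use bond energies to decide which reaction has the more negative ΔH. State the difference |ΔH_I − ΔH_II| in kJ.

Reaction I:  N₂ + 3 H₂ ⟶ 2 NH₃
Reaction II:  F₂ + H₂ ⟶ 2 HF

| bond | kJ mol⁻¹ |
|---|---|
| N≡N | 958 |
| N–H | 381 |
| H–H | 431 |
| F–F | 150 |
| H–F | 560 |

Reaction II, by 504 kJ

Reaction I:
  Bonds broken (reactants):
    H–H: 3 × 431 = 1293
    N≡N: 1 × 958 = 958
    Σ(broken) = 2251 kJ
  Bonds formed (products):
    N–H: 6 × 381 = 2286
    Σ(formed) = 2286 kJ
  ΔH_I = 2251 − 2286 = −35 kJ
Reaction II:
  Bonds broken (reactants):
    F–F: 1 × 150 = 150
    H–H: 1 × 431 = 431
    Σ(broken) = 581 kJ
  Bonds formed (products):
    H–F: 2 × 560 = 1120
    Σ(formed) = 1120 kJ
  ΔH_II = 581 − 1120 = −539 kJ
ΔH_I − ΔH_II = +504 kJ, so reaction II has the more negative ΔH; |ΔH_I − ΔH_II| = 504 kJ.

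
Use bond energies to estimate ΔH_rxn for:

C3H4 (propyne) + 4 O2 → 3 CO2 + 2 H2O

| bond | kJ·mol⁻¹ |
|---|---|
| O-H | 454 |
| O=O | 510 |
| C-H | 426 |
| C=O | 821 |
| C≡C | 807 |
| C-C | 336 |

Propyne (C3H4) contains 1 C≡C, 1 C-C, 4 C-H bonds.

ΔH ≈ −1855 kJ

Bonds broken (reactants):
  C≡C: 1 × 807 = 807
  C-C: 1 × 336 = 336
  C-H: 4 × 426 = 1704
  O=O: 4 × 510 = 2040
  Σ(broken) = 4887 kJ
Bonds formed (products):
  C=O: 6 × 821 = 4926
  O-H: 4 × 454 = 1816
  Σ(formed) = 6742 kJ
ΔH = Σ(broken) − Σ(formed) = 4887 − 6742 = −1855 kJ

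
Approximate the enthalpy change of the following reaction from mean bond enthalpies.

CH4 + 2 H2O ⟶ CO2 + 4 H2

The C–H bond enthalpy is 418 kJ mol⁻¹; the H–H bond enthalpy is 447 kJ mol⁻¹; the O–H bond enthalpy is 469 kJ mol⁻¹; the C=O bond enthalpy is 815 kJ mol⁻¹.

ΔH ≈ +130 kJ

Bonds broken (reactants):
  C–H: 4 × 418 = 1672
  O–H: 4 × 469 = 1876
  Σ(broken) = 3548 kJ
Bonds formed (products):
  C=O: 2 × 815 = 1630
  H–H: 4 × 447 = 1788
  Σ(formed) = 3418 kJ
ΔH = Σ(broken) − Σ(formed) = 3548 − 3418 = +130 kJ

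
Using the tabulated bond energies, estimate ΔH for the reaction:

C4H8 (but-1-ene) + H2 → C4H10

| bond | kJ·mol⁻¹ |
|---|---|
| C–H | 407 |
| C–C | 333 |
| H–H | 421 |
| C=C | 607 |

Bonds broken (reactants):
  C–C: 2 × 333 = 666
  C–H: 8 × 407 = 3256
  C=C: 1 × 607 = 607
  H–H: 1 × 421 = 421
  Σ(broken) = 4950 kJ
Bonds formed (products):
  C–C: 3 × 333 = 999
  C–H: 10 × 407 = 4070
  Σ(formed) = 5069 kJ
ΔH = Σ(broken) − Σ(formed) = 4950 − 5069 = −119 kJ

ΔH ≈ −119 kJ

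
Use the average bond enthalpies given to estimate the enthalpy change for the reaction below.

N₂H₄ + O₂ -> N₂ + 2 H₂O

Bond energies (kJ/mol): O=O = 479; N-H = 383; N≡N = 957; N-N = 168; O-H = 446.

Bonds broken (reactants):
  N-H: 4 × 383 = 1532
  N-N: 1 × 168 = 168
  O=O: 1 × 479 = 479
  Σ(broken) = 2179 kJ
Bonds formed (products):
  N≡N: 1 × 957 = 957
  O-H: 4 × 446 = 1784
  Σ(formed) = 2741 kJ
ΔH = Σ(broken) − Σ(formed) = 2179 − 2741 = −562 kJ

ΔH ≈ −562 kJ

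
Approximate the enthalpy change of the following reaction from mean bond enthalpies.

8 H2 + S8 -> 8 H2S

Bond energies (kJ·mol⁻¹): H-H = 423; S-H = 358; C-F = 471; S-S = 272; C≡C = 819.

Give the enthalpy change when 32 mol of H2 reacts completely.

Bonds broken (reactants):
  H-H: 8 × 423 = 3384
  S-S: 8 × 272 = 2176
  Σ(broken) = 5560 kJ
Bonds formed (products):
  S-H: 16 × 358 = 5728
  Σ(formed) = 5728 kJ
ΔH = Σ(broken) − Σ(formed) = 5560 − 5728 = −168 kJ
For 4× the reaction as written: 4 × (−168) = −672 kJ

ΔH = −672 kJ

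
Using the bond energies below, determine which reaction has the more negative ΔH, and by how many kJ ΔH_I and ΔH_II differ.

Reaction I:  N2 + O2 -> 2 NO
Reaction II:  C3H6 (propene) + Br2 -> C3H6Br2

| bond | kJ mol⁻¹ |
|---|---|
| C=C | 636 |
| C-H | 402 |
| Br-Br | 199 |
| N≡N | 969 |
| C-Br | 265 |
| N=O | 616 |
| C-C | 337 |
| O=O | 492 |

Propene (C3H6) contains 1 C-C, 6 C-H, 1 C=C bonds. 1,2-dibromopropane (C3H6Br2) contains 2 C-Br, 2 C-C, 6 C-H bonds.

Reaction I:
  Bonds broken (reactants):
    N≡N: 1 × 969 = 969
    O=O: 1 × 492 = 492
    Σ(broken) = 1461 kJ
  Bonds formed (products):
    N=O: 2 × 616 = 1232
    Σ(formed) = 1232 kJ
  ΔH_I = 1461 − 1232 = +229 kJ
Reaction II:
  Bonds broken (reactants):
    Br-Br: 1 × 199 = 199
    C-C: 1 × 337 = 337
    C-H: 6 × 402 = 2412
    C=C: 1 × 636 = 636
    Σ(broken) = 3584 kJ
  Bonds formed (products):
    C-Br: 2 × 265 = 530
    C-C: 2 × 337 = 674
    C-H: 6 × 402 = 2412
    Σ(formed) = 3616 kJ
  ΔH_II = 3584 − 3616 = −32 kJ
ΔH_I − ΔH_II = +261 kJ, so reaction II has the more negative ΔH; |ΔH_I − ΔH_II| = 261 kJ.

Reaction II, by 261 kJ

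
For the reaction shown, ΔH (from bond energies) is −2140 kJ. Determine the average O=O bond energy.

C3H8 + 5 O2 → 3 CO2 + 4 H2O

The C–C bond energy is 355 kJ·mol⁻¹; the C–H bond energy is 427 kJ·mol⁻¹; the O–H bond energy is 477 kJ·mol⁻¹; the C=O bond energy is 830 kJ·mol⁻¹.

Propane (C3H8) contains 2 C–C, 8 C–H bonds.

D(O=O) ≈ 506 kJ/mol

Let D be the O=O bond energy.
Σ(broken) = 2×355 + 8×427 + 5×D = 4126 + 5D
Σ(formed) = 6×830 + 8×477 = 8796
ΔH = Σ(broken) − Σ(formed) = (4126 + 5D) − (8796) = −4670 + 5D
Setting this equal to −2140 kJ gives 5D = 2530, so D = 506 kJ/mol.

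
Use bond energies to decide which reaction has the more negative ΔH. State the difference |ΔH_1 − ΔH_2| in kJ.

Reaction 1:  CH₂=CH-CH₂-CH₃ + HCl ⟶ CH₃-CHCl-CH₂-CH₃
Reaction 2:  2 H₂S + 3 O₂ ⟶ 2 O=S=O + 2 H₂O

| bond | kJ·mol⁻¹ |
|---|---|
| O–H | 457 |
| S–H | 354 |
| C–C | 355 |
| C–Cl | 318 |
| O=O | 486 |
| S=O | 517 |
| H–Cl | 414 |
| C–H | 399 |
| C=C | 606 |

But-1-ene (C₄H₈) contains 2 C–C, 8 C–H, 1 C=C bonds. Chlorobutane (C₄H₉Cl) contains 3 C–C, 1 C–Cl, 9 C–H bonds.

Reaction 1:
  Bonds broken (reactants):
    C–C: 2 × 355 = 710
    C–H: 8 × 399 = 3192
    C=C: 1 × 606 = 606
    H–Cl: 1 × 414 = 414
    Σ(broken) = 4922 kJ
  Bonds formed (products):
    C–C: 3 × 355 = 1065
    C–Cl: 1 × 318 = 318
    C–H: 9 × 399 = 3591
    Σ(formed) = 4974 kJ
  ΔH_1 = 4922 − 4974 = −52 kJ
Reaction 2:
  Bonds broken (reactants):
    O=O: 3 × 486 = 1458
    S–H: 4 × 354 = 1416
    Σ(broken) = 2874 kJ
  Bonds formed (products):
    O–H: 4 × 457 = 1828
    S=O: 4 × 517 = 2068
    Σ(formed) = 3896 kJ
  ΔH_2 = 2874 − 3896 = −1022 kJ
ΔH_1 − ΔH_2 = +970 kJ, so reaction 2 has the more negative ΔH; |ΔH_1 − ΔH_2| = 970 kJ.

Reaction 2, by 970 kJ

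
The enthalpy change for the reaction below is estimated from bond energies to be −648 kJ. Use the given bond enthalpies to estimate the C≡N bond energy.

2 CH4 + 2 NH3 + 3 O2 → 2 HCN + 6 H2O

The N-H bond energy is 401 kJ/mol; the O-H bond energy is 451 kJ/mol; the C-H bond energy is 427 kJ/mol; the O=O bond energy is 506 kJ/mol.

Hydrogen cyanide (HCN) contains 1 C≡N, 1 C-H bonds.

Let D be the C≡N bond energy.
Σ(broken) = 8×427 + 6×401 + 3×506 = 7340
Σ(formed) = 2×D + 2×427 + 12×451 = 6266 + 2D
ΔH = Σ(broken) − Σ(formed) = (7340) − (6266 + 2D) = +1074 − 2D
Setting this equal to −648 kJ gives 2D = 1722, so D = 861 kJ/mol.

D(C≡N) ≈ 861 kJ/mol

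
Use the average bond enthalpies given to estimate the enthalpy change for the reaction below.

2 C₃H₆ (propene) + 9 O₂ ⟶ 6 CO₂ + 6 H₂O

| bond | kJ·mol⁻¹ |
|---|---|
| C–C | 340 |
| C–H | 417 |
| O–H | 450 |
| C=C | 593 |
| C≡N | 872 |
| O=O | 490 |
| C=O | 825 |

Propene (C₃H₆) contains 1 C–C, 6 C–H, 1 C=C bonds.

Bonds broken (reactants):
  C–C: 2 × 340 = 680
  C–H: 12 × 417 = 5004
  C=C: 2 × 593 = 1186
  O=O: 9 × 490 = 4410
  Σ(broken) = 11280 kJ
Bonds formed (products):
  C=O: 12 × 825 = 9900
  O–H: 12 × 450 = 5400
  Σ(formed) = 15300 kJ
ΔH = Σ(broken) − Σ(formed) = 11280 − 15300 = −4020 kJ

ΔH ≈ −4020 kJ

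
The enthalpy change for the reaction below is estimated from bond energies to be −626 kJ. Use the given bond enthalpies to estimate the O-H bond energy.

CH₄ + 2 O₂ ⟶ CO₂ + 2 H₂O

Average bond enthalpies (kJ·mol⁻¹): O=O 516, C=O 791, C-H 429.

Let D be the O-H bond energy.
Σ(broken) = 4×429 + 2×516 = 2748
Σ(formed) = 2×791 + 4×D = 1582 + 4D
ΔH = Σ(broken) − Σ(formed) = (2748) − (1582 + 4D) = +1166 − 4D
Setting this equal to −626 kJ gives 4D = 1792, so D = 448 kJ/mol.

D(O-H) ≈ 448 kJ/mol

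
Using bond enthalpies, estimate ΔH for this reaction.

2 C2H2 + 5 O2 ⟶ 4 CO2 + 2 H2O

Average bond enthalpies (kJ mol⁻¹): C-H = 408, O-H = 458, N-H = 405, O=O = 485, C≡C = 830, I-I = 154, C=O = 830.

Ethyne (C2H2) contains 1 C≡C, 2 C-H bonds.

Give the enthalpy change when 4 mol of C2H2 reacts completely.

Bonds broken (reactants):
  C≡C: 2 × 830 = 1660
  C-H: 4 × 408 = 1632
  O=O: 5 × 485 = 2425
  Σ(broken) = 5717 kJ
Bonds formed (products):
  C=O: 8 × 830 = 6640
  O-H: 4 × 458 = 1832
  Σ(formed) = 8472 kJ
ΔH = Σ(broken) − Σ(formed) = 5717 − 8472 = −2755 kJ
For 2× the reaction as written: 2 × (−2755) = −5510 kJ

ΔH = −5510 kJ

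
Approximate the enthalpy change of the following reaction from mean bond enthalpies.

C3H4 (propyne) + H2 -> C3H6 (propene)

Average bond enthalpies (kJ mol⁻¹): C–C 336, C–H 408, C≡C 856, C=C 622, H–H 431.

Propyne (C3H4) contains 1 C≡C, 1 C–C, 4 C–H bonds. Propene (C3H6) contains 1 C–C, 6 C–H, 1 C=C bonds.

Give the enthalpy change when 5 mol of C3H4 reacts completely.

ΔH = −755 kJ

Bonds broken (reactants):
  C≡C: 1 × 856 = 856
  C–C: 1 × 336 = 336
  C–H: 4 × 408 = 1632
  H–H: 1 × 431 = 431
  Σ(broken) = 3255 kJ
Bonds formed (products):
  C–C: 1 × 336 = 336
  C–H: 6 × 408 = 2448
  C=C: 1 × 622 = 622
  Σ(formed) = 3406 kJ
ΔH = Σ(broken) − Σ(formed) = 3255 − 3406 = −151 kJ
For 5× the reaction as written: 5 × (−151) = −755 kJ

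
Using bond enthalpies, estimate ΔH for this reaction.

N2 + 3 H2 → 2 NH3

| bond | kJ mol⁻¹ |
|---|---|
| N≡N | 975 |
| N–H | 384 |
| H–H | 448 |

Bonds broken (reactants):
  H–H: 3 × 448 = 1344
  N≡N: 1 × 975 = 975
  Σ(broken) = 2319 kJ
Bonds formed (products):
  N–H: 6 × 384 = 2304
  Σ(formed) = 2304 kJ
ΔH = Σ(broken) − Σ(formed) = 2319 − 2304 = +15 kJ

ΔH ≈ +15 kJ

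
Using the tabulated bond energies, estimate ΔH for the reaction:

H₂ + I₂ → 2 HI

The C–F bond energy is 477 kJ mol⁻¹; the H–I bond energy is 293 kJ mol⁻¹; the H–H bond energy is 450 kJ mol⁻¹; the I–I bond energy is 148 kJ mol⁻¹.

Bonds broken (reactants):
  H–H: 1 × 450 = 450
  I–I: 1 × 148 = 148
  Σ(broken) = 598 kJ
Bonds formed (products):
  H–I: 2 × 293 = 586
  Σ(formed) = 586 kJ
ΔH = Σ(broken) − Σ(formed) = 598 − 586 = +12 kJ

ΔH ≈ +12 kJ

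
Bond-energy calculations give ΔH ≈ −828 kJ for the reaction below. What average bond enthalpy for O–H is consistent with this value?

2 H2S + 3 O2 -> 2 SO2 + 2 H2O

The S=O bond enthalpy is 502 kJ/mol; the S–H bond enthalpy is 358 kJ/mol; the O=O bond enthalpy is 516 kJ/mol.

Let D be the O–H bond energy.
Σ(broken) = 3×516 + 4×358 = 2980
Σ(formed) = 4×D + 4×502 = 2008 + 4D
ΔH = Σ(broken) − Σ(formed) = (2980) − (2008 + 4D) = +972 − 4D
Setting this equal to −828 kJ gives 4D = 1800, so D = 450 kJ/mol.

D(O–H) ≈ 450 kJ/mol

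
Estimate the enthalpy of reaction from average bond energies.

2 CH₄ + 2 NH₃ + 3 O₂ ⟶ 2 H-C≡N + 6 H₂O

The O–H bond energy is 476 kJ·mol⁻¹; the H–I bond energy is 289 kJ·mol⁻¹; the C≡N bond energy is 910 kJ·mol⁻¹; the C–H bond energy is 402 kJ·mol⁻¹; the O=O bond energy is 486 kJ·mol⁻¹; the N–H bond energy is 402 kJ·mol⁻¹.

ΔH ≈ −1250 kJ

Bonds broken (reactants):
  C–H: 8 × 402 = 3216
  N–H: 6 × 402 = 2412
  O=O: 3 × 486 = 1458
  Σ(broken) = 7086 kJ
Bonds formed (products):
  C≡N: 2 × 910 = 1820
  C–H: 2 × 402 = 804
  O–H: 12 × 476 = 5712
  Σ(formed) = 8336 kJ
ΔH = Σ(broken) − Σ(formed) = 7086 − 8336 = −1250 kJ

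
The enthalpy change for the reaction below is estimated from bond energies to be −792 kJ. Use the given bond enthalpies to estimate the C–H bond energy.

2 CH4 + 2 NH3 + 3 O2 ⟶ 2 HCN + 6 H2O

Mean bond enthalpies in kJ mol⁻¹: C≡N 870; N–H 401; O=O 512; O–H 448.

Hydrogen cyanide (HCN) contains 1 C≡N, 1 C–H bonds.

Let D be the C–H bond energy.
Σ(broken) = 8×D + 6×401 + 3×512 = 3942 + 8D
Σ(formed) = 2×870 + 2×D + 12×448 = 7116 + 2D
ΔH = Σ(broken) − Σ(formed) = (3942 + 8D) − (7116 + 2D) = −3174 + 6D
Setting this equal to −792 kJ gives 6D = 2382, so D = 397 kJ/mol.

D(C–H) ≈ 397 kJ/mol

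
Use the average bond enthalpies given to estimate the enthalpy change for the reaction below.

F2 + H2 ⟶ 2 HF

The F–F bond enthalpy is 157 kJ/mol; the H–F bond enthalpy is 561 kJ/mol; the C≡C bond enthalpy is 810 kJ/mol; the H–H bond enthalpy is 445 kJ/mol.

Bonds broken (reactants):
  F–F: 1 × 157 = 157
  H–H: 1 × 445 = 445
  Σ(broken) = 602 kJ
Bonds formed (products):
  H–F: 2 × 561 = 1122
  Σ(formed) = 1122 kJ
ΔH = Σ(broken) − Σ(formed) = 602 − 1122 = −520 kJ

ΔH ≈ −520 kJ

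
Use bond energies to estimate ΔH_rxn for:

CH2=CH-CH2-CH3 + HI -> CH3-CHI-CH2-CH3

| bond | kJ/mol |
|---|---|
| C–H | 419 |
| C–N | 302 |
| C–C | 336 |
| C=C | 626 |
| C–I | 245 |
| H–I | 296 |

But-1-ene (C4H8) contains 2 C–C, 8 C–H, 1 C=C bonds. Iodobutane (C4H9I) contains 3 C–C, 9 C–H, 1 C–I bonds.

Bonds broken (reactants):
  C–C: 2 × 336 = 672
  C–H: 8 × 419 = 3352
  C=C: 1 × 626 = 626
  H–I: 1 × 296 = 296
  Σ(broken) = 4946 kJ
Bonds formed (products):
  C–C: 3 × 336 = 1008
  C–H: 9 × 419 = 3771
  C–I: 1 × 245 = 245
  Σ(formed) = 5024 kJ
ΔH = Σ(broken) − Σ(formed) = 4946 − 5024 = −78 kJ

ΔH ≈ −78 kJ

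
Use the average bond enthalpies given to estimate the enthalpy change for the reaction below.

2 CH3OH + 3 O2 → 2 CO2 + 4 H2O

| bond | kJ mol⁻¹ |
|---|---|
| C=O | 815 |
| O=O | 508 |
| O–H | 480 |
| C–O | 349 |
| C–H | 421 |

Bonds broken (reactants):
  C–H: 6 × 421 = 2526
  C–O: 2 × 349 = 698
  O–H: 2 × 480 = 960
  O=O: 3 × 508 = 1524
  Σ(broken) = 5708 kJ
Bonds formed (products):
  C=O: 4 × 815 = 3260
  O–H: 8 × 480 = 3840
  Σ(formed) = 7100 kJ
ΔH = Σ(broken) − Σ(formed) = 5708 − 7100 = −1392 kJ

ΔH ≈ −1392 kJ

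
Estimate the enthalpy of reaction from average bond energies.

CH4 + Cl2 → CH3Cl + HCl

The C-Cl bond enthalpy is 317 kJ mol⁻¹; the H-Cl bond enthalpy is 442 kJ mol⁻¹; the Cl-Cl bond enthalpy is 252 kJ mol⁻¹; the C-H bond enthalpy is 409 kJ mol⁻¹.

ΔH ≈ −98 kJ

Bonds broken (reactants):
  C-H: 4 × 409 = 1636
  Cl-Cl: 1 × 252 = 252
  Σ(broken) = 1888 kJ
Bonds formed (products):
  C-Cl: 1 × 317 = 317
  C-H: 3 × 409 = 1227
  H-Cl: 1 × 442 = 442
  Σ(formed) = 1986 kJ
ΔH = Σ(broken) − Σ(formed) = 1888 − 1986 = −98 kJ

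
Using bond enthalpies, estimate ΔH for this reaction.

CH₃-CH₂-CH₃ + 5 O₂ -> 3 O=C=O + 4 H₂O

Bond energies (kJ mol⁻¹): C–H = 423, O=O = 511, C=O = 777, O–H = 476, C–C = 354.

Bonds broken (reactants):
  C–C: 2 × 354 = 708
  C–H: 8 × 423 = 3384
  O=O: 5 × 511 = 2555
  Σ(broken) = 6647 kJ
Bonds formed (products):
  C=O: 6 × 777 = 4662
  O–H: 8 × 476 = 3808
  Σ(formed) = 8470 kJ
ΔH = Σ(broken) − Σ(formed) = 6647 − 8470 = −1823 kJ

ΔH ≈ −1823 kJ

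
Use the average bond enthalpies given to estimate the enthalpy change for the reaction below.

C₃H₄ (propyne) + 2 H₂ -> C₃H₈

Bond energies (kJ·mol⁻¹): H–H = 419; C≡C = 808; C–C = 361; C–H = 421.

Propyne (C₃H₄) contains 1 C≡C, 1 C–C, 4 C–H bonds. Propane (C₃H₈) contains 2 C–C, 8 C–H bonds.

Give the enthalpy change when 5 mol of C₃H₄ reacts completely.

Bonds broken (reactants):
  C≡C: 1 × 808 = 808
  C–C: 1 × 361 = 361
  C–H: 4 × 421 = 1684
  H–H: 2 × 419 = 838
  Σ(broken) = 3691 kJ
Bonds formed (products):
  C–C: 2 × 361 = 722
  C–H: 8 × 421 = 3368
  Σ(formed) = 4090 kJ
ΔH = Σ(broken) − Σ(formed) = 3691 − 4090 = −399 kJ
For 5× the reaction as written: 5 × (−399) = −1995 kJ

ΔH = −1995 kJ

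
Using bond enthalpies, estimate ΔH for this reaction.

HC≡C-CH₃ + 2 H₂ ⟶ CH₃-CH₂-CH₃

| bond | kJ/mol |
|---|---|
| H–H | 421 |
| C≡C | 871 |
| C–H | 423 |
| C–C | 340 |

ΔH ≈ −319 kJ

Bonds broken (reactants):
  C≡C: 1 × 871 = 871
  C–C: 1 × 340 = 340
  C–H: 4 × 423 = 1692
  H–H: 2 × 421 = 842
  Σ(broken) = 3745 kJ
Bonds formed (products):
  C–C: 2 × 340 = 680
  C–H: 8 × 423 = 3384
  Σ(formed) = 4064 kJ
ΔH = Σ(broken) − Σ(formed) = 3745 − 4064 = −319 kJ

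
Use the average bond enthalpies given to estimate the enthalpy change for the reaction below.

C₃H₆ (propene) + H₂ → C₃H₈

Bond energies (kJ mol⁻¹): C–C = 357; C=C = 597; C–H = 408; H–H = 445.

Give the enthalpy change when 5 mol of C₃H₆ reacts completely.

Bonds broken (reactants):
  C–C: 1 × 357 = 357
  C–H: 6 × 408 = 2448
  C=C: 1 × 597 = 597
  H–H: 1 × 445 = 445
  Σ(broken) = 3847 kJ
Bonds formed (products):
  C–C: 2 × 357 = 714
  C–H: 8 × 408 = 3264
  Σ(formed) = 3978 kJ
ΔH = Σ(broken) − Σ(formed) = 3847 − 3978 = −131 kJ
For 5× the reaction as written: 5 × (−131) = −655 kJ

ΔH = −655 kJ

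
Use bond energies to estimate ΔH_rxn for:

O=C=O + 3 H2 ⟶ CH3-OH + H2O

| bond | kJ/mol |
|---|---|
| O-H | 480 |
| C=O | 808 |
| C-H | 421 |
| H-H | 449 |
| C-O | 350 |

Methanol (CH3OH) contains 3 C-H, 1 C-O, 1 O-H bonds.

Bonds broken (reactants):
  C=O: 2 × 808 = 1616
  H-H: 3 × 449 = 1347
  Σ(broken) = 2963 kJ
Bonds formed (products):
  C-H: 3 × 421 = 1263
  C-O: 1 × 350 = 350
  O-H: 3 × 480 = 1440
  Σ(formed) = 3053 kJ
ΔH = Σ(broken) − Σ(formed) = 2963 − 3053 = −90 kJ

ΔH ≈ −90 kJ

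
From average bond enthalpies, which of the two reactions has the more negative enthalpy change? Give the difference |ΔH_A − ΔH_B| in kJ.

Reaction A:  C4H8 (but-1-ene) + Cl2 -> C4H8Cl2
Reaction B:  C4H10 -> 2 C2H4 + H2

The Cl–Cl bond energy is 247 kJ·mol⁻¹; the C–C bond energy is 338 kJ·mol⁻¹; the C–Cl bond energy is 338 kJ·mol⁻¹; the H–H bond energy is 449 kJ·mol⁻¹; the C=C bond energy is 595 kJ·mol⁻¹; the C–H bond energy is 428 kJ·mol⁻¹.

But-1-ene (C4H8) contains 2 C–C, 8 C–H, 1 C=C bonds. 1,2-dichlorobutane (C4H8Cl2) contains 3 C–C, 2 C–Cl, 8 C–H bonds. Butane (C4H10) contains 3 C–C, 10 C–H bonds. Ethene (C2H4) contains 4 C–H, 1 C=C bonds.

Reaction A, by 403 kJ

Reaction A:
  Bonds broken (reactants):
    C–C: 2 × 338 = 676
    C–H: 8 × 428 = 3424
    C=C: 1 × 595 = 595
    Cl–Cl: 1 × 247 = 247
    Σ(broken) = 4942 kJ
  Bonds formed (products):
    C–C: 3 × 338 = 1014
    C–Cl: 2 × 338 = 676
    C–H: 8 × 428 = 3424
    Σ(formed) = 5114 kJ
  ΔH_A = 4942 − 5114 = −172 kJ
Reaction B:
  Bonds broken (reactants):
    C–C: 3 × 338 = 1014
    C–H: 10 × 428 = 4280
    Σ(broken) = 5294 kJ
  Bonds formed (products):
    C–H: 8 × 428 = 3424
    C=C: 2 × 595 = 1190
    H–H: 1 × 449 = 449
    Σ(formed) = 5063 kJ
  ΔH_B = 5294 − 5063 = +231 kJ
ΔH_A − ΔH_B = −403 kJ, so reaction A has the more negative ΔH; |ΔH_A − ΔH_B| = 403 kJ.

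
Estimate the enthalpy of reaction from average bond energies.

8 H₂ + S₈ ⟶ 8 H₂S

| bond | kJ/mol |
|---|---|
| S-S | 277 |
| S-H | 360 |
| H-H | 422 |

ΔH ≈ −168 kJ

Bonds broken (reactants):
  H-H: 8 × 422 = 3376
  S-S: 8 × 277 = 2216
  Σ(broken) = 5592 kJ
Bonds formed (products):
  S-H: 16 × 360 = 5760
  Σ(formed) = 5760 kJ
ΔH = Σ(broken) − Σ(formed) = 5592 − 5760 = −168 kJ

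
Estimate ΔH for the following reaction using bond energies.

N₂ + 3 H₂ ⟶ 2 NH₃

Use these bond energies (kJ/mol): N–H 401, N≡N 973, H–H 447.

Bonds broken (reactants):
  H–H: 3 × 447 = 1341
  N≡N: 1 × 973 = 973
  Σ(broken) = 2314 kJ
Bonds formed (products):
  N–H: 6 × 401 = 2406
  Σ(formed) = 2406 kJ
ΔH = Σ(broken) − Σ(formed) = 2314 − 2406 = −92 kJ

ΔH ≈ −92 kJ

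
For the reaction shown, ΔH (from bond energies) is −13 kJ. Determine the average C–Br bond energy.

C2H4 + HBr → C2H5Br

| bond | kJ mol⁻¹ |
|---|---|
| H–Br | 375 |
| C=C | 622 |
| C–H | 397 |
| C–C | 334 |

D(C–Br) ≈ 279 kJ/mol

Let D be the C–Br bond energy.
Σ(broken) = 4×397 + 1×622 + 1×375 = 2585
Σ(formed) = 1×D + 1×334 + 5×397 = 2319 + D
ΔH = Σ(broken) − Σ(formed) = (2585) − (2319 + D) = +266 − D
Setting this equal to −13 kJ gives D = 279 kJ/mol.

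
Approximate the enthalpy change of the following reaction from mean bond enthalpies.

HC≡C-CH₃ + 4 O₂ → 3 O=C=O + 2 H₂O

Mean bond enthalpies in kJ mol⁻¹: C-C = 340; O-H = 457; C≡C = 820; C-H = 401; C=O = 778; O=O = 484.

ΔH ≈ −1796 kJ

Bonds broken (reactants):
  C≡C: 1 × 820 = 820
  C-C: 1 × 340 = 340
  C-H: 4 × 401 = 1604
  O=O: 4 × 484 = 1936
  Σ(broken) = 4700 kJ
Bonds formed (products):
  C=O: 6 × 778 = 4668
  O-H: 4 × 457 = 1828
  Σ(formed) = 6496 kJ
ΔH = Σ(broken) − Σ(formed) = 4700 − 6496 = −1796 kJ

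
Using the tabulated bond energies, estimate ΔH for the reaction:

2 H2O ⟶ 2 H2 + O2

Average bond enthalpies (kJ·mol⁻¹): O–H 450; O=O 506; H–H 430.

ΔH ≈ +434 kJ

Bonds broken (reactants):
  O–H: 4 × 450 = 1800
  Σ(broken) = 1800 kJ
Bonds formed (products):
  H–H: 2 × 430 = 860
  O=O: 1 × 506 = 506
  Σ(formed) = 1366 kJ
ΔH = Σ(broken) − Σ(formed) = 1800 − 1366 = +434 kJ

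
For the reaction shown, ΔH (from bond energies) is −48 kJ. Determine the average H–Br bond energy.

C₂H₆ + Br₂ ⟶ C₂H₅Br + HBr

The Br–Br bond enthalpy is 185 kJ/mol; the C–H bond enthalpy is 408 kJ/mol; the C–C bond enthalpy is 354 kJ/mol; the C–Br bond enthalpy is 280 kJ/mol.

Let D be the H–Br bond energy.
Σ(broken) = 1×185 + 1×354 + 6×408 = 2987
Σ(formed) = 1×280 + 1×354 + 5×408 + 1×D = 2674 + D
ΔH = Σ(broken) − Σ(formed) = (2987) − (2674 + D) = +313 − D
Setting this equal to −48 kJ gives D = 361 kJ/mol.

D(H–Br) ≈ 361 kJ/mol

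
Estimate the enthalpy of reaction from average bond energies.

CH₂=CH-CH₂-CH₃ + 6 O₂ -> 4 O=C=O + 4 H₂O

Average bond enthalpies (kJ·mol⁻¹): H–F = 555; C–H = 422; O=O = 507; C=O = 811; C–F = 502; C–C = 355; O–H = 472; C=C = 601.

Bonds broken (reactants):
  C–C: 2 × 355 = 710
  C–H: 8 × 422 = 3376
  C=C: 1 × 601 = 601
  O=O: 6 × 507 = 3042
  Σ(broken) = 7729 kJ
Bonds formed (products):
  C=O: 8 × 811 = 6488
  O–H: 8 × 472 = 3776
  Σ(formed) = 10264 kJ
ΔH = Σ(broken) − Σ(formed) = 7729 − 10264 = −2535 kJ

ΔH ≈ −2535 kJ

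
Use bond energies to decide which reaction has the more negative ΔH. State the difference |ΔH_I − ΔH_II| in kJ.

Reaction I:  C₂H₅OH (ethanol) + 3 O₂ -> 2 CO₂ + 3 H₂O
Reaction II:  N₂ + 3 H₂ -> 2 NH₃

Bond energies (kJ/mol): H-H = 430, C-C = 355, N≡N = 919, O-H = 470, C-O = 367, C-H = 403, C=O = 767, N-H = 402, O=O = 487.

Reaction I:
  Bonds broken (reactants):
    C-C: 1 × 355 = 355
    C-H: 5 × 403 = 2015
    C-O: 1 × 367 = 367
    O-H: 1 × 470 = 470
    O=O: 3 × 487 = 1461
    Σ(broken) = 4668 kJ
  Bonds formed (products):
    C=O: 4 × 767 = 3068
    O-H: 6 × 470 = 2820
    Σ(formed) = 5888 kJ
  ΔH_I = 4668 − 5888 = −1220 kJ
Reaction II:
  Bonds broken (reactants):
    H-H: 3 × 430 = 1290
    N≡N: 1 × 919 = 919
    Σ(broken) = 2209 kJ
  Bonds formed (products):
    N-H: 6 × 402 = 2412
    Σ(formed) = 2412 kJ
  ΔH_II = 2209 − 2412 = −203 kJ
ΔH_I − ΔH_II = −1017 kJ, so reaction I has the more negative ΔH; |ΔH_I − ΔH_II| = 1017 kJ.

Reaction I, by 1017 kJ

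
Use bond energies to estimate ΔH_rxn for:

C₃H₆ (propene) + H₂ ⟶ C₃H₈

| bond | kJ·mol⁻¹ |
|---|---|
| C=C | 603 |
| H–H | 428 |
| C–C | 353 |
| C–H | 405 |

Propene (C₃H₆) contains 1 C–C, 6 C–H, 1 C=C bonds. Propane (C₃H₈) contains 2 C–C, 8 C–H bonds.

ΔH ≈ −132 kJ

Bonds broken (reactants):
  C–C: 1 × 353 = 353
  C–H: 6 × 405 = 2430
  C=C: 1 × 603 = 603
  H–H: 1 × 428 = 428
  Σ(broken) = 3814 kJ
Bonds formed (products):
  C–C: 2 × 353 = 706
  C–H: 8 × 405 = 3240
  Σ(formed) = 3946 kJ
ΔH = Σ(broken) − Σ(formed) = 3814 − 3946 = −132 kJ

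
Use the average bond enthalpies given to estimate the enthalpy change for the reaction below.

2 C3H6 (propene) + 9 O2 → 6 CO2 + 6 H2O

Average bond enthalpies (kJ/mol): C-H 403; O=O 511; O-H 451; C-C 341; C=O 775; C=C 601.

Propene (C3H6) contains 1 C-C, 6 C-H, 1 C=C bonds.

ΔH ≈ −3393 kJ

Bonds broken (reactants):
  C-C: 2 × 341 = 682
  C-H: 12 × 403 = 4836
  C=C: 2 × 601 = 1202
  O=O: 9 × 511 = 4599
  Σ(broken) = 11319 kJ
Bonds formed (products):
  C=O: 12 × 775 = 9300
  O-H: 12 × 451 = 5412
  Σ(formed) = 14712 kJ
ΔH = Σ(broken) − Σ(formed) = 11319 − 14712 = −3393 kJ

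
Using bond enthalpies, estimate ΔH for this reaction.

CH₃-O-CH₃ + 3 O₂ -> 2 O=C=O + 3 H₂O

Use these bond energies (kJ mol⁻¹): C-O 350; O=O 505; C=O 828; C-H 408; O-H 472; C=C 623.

ΔH ≈ −1481 kJ

Bonds broken (reactants):
  C-H: 6 × 408 = 2448
  C-O: 2 × 350 = 700
  O=O: 3 × 505 = 1515
  Σ(broken) = 4663 kJ
Bonds formed (products):
  C=O: 4 × 828 = 3312
  O-H: 6 × 472 = 2832
  Σ(formed) = 6144 kJ
ΔH = Σ(broken) − Σ(formed) = 4663 − 6144 = −1481 kJ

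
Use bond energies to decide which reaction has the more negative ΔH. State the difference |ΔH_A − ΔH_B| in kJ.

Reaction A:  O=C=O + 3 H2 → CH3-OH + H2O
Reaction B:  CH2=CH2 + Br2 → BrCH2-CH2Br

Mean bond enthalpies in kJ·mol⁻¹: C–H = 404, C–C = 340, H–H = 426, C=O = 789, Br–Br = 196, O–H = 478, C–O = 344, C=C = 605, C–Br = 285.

Reaction A, by 25 kJ

Reaction A:
  Bonds broken (reactants):
    C=O: 2 × 789 = 1578
    H–H: 3 × 426 = 1278
    Σ(broken) = 2856 kJ
  Bonds formed (products):
    C–H: 3 × 404 = 1212
    C–O: 1 × 344 = 344
    O–H: 3 × 478 = 1434
    Σ(formed) = 2990 kJ
  ΔH_A = 2856 − 2990 = −134 kJ
Reaction B:
  Bonds broken (reactants):
    Br–Br: 1 × 196 = 196
    C–H: 4 × 404 = 1616
    C=C: 1 × 605 = 605
    Σ(broken) = 2417 kJ
  Bonds formed (products):
    C–Br: 2 × 285 = 570
    C–C: 1 × 340 = 340
    C–H: 4 × 404 = 1616
    Σ(formed) = 2526 kJ
  ΔH_B = 2417 − 2526 = −109 kJ
ΔH_A − ΔH_B = −25 kJ, so reaction A has the more negative ΔH; |ΔH_A − ΔH_B| = 25 kJ.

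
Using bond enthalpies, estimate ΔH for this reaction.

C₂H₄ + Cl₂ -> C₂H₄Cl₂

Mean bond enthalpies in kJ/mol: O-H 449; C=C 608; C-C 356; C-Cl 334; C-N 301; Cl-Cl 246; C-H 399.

Bonds broken (reactants):
  C-H: 4 × 399 = 1596
  C=C: 1 × 608 = 608
  Cl-Cl: 1 × 246 = 246
  Σ(broken) = 2450 kJ
Bonds formed (products):
  C-C: 1 × 356 = 356
  C-Cl: 2 × 334 = 668
  C-H: 4 × 399 = 1596
  Σ(formed) = 2620 kJ
ΔH = Σ(broken) − Σ(formed) = 2450 − 2620 = −170 kJ

ΔH ≈ −170 kJ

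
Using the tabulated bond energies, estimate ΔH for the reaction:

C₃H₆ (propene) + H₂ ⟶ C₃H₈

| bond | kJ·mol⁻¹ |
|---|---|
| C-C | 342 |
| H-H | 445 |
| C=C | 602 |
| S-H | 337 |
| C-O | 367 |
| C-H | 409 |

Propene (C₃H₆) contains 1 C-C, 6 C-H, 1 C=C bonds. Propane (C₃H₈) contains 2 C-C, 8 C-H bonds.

Bonds broken (reactants):
  C-C: 1 × 342 = 342
  C-H: 6 × 409 = 2454
  C=C: 1 × 602 = 602
  H-H: 1 × 445 = 445
  Σ(broken) = 3843 kJ
Bonds formed (products):
  C-C: 2 × 342 = 684
  C-H: 8 × 409 = 3272
  Σ(formed) = 3956 kJ
ΔH = Σ(broken) − Σ(formed) = 3843 − 3956 = −113 kJ

ΔH ≈ −113 kJ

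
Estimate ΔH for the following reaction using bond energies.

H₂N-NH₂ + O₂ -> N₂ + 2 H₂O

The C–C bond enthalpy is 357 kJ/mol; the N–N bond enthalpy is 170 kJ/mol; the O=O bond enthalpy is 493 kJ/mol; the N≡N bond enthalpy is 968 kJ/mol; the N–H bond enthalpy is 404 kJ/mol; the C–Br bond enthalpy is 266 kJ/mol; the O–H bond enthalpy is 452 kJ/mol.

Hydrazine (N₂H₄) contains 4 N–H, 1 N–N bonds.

Bonds broken (reactants):
  N–H: 4 × 404 = 1616
  N–N: 1 × 170 = 170
  O=O: 1 × 493 = 493
  Σ(broken) = 2279 kJ
Bonds formed (products):
  N≡N: 1 × 968 = 968
  O–H: 4 × 452 = 1808
  Σ(formed) = 2776 kJ
ΔH = Σ(broken) − Σ(formed) = 2279 − 2776 = −497 kJ

ΔH ≈ −497 kJ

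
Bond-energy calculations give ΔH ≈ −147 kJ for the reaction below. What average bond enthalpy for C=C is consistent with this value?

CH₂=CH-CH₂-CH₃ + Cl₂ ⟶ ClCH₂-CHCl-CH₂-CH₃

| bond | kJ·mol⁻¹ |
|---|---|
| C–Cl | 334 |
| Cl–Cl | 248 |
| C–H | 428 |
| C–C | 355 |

D(C=C) ≈ 628 kJ/mol

Let D be the C=C bond energy.
Σ(broken) = 2×355 + 8×428 + 1×D + 1×248 = 4382 + D
Σ(formed) = 3×355 + 2×334 + 8×428 = 5157
ΔH = Σ(broken) − Σ(formed) = (4382 + D) − (5157) = −775 + D
Setting this equal to −147 kJ gives D = 628 kJ/mol.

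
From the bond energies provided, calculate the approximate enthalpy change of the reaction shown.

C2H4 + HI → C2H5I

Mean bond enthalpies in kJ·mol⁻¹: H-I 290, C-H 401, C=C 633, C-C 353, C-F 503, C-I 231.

ΔH ≈ −62 kJ

Bonds broken (reactants):
  C-H: 4 × 401 = 1604
  C=C: 1 × 633 = 633
  H-I: 1 × 290 = 290
  Σ(broken) = 2527 kJ
Bonds formed (products):
  C-C: 1 × 353 = 353
  C-H: 5 × 401 = 2005
  C-I: 1 × 231 = 231
  Σ(formed) = 2589 kJ
ΔH = Σ(broken) − Σ(formed) = 2527 − 2589 = −62 kJ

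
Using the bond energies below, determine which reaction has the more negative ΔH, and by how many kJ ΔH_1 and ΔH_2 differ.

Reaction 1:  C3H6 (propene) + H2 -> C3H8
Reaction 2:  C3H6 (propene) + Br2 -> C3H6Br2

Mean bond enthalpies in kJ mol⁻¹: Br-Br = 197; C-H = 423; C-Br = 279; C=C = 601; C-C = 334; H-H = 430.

Reaction 1:
  Bonds broken (reactants):
    C-C: 1 × 334 = 334
    C-H: 6 × 423 = 2538
    C=C: 1 × 601 = 601
    H-H: 1 × 430 = 430
    Σ(broken) = 3903 kJ
  Bonds formed (products):
    C-C: 2 × 334 = 668
    C-H: 8 × 423 = 3384
    Σ(formed) = 4052 kJ
  ΔH_1 = 3903 − 4052 = −149 kJ
Reaction 2:
  Bonds broken (reactants):
    Br-Br: 1 × 197 = 197
    C-C: 1 × 334 = 334
    C-H: 6 × 423 = 2538
    C=C: 1 × 601 = 601
    Σ(broken) = 3670 kJ
  Bonds formed (products):
    C-Br: 2 × 279 = 558
    C-C: 2 × 334 = 668
    C-H: 6 × 423 = 2538
    Σ(formed) = 3764 kJ
  ΔH_2 = 3670 − 3764 = −94 kJ
ΔH_1 − ΔH_2 = −55 kJ, so reaction 1 has the more negative ΔH; |ΔH_1 − ΔH_2| = 55 kJ.

Reaction 1, by 55 kJ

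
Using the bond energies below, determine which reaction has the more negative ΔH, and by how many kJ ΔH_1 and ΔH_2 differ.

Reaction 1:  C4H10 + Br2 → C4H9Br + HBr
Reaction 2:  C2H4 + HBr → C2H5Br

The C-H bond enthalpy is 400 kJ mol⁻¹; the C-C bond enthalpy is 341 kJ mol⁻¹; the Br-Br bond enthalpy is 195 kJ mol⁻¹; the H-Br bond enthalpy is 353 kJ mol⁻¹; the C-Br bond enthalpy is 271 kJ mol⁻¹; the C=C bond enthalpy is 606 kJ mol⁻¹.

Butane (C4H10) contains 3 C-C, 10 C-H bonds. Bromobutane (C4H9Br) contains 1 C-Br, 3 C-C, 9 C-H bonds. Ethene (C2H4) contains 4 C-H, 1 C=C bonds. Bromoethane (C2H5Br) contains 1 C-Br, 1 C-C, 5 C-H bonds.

Reaction 1:
  Bonds broken (reactants):
    Br-Br: 1 × 195 = 195
    C-C: 3 × 341 = 1023
    C-H: 10 × 400 = 4000
    Σ(broken) = 5218 kJ
  Bonds formed (products):
    C-Br: 1 × 271 = 271
    C-C: 3 × 341 = 1023
    C-H: 9 × 400 = 3600
    H-Br: 1 × 353 = 353
    Σ(formed) = 5247 kJ
  ΔH_1 = 5218 − 5247 = −29 kJ
Reaction 2:
  Bonds broken (reactants):
    C-H: 4 × 400 = 1600
    C=C: 1 × 606 = 606
    H-Br: 1 × 353 = 353
    Σ(broken) = 2559 kJ
  Bonds formed (products):
    C-Br: 1 × 271 = 271
    C-C: 1 × 341 = 341
    C-H: 5 × 400 = 2000
    Σ(formed) = 2612 kJ
  ΔH_2 = 2559 − 2612 = −53 kJ
ΔH_1 − ΔH_2 = +24 kJ, so reaction 2 has the more negative ΔH; |ΔH_1 − ΔH_2| = 24 kJ.

Reaction 2, by 24 kJ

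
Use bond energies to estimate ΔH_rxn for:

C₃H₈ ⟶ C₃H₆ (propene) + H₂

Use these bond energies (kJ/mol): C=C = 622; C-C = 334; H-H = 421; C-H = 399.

ΔH ≈ +89 kJ

Bonds broken (reactants):
  C-C: 2 × 334 = 668
  C-H: 8 × 399 = 3192
  Σ(broken) = 3860 kJ
Bonds formed (products):
  C-C: 1 × 334 = 334
  C-H: 6 × 399 = 2394
  C=C: 1 × 622 = 622
  H-H: 1 × 421 = 421
  Σ(formed) = 3771 kJ
ΔH = Σ(broken) − Σ(formed) = 3860 − 3771 = +89 kJ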